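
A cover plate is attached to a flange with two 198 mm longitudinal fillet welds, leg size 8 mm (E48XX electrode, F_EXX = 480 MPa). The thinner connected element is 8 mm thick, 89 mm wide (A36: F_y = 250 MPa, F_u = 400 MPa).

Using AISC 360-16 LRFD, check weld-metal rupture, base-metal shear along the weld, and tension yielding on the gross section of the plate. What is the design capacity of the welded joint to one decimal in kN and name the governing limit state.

160.2 kN (gross-section yield governs)

Weld metal: throat = 0.707×8 = 5.656 mm, L = 2×198 = 396 mm. φR_n = 0.75 × 0.6 × 480 × 5.656 × 396 = 483.8 kN.
Base metal shear (8 mm plate): yield φR_n = 1.0×0.6×250×8×396 = 475.2 kN; rupture φR_n = 0.75×0.6×400×8×396 = 570.2 kN; take 475.2 kN (yield).
Tension yield (gross): A_g = 89×8 = 712 mm². φR_n = 0.90 × 250 × 712 = 160.2 kN.
Governing: min(483.8, 475.2, 160.2) = 160.2 kN → gross-section yield.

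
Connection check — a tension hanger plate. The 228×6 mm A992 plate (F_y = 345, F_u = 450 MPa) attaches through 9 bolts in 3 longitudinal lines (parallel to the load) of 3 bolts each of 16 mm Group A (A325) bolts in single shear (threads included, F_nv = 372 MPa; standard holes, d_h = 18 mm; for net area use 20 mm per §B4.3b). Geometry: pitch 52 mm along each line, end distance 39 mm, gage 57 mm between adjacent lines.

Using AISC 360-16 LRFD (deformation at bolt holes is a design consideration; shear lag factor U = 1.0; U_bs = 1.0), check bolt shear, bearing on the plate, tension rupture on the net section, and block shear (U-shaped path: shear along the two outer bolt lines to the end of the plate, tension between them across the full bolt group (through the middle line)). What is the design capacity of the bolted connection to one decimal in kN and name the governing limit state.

Bolt shear: A_b = π(16)²/4 = 201.06 mm². φR_n = 0.75 × 372 × 201.06 × 9 × 1 = 504.9 kN.
Bearing (6 mm plate, F_u = 450 MPa): end bolts L_c = 39 − 18/2 = 30, R_n = min(1.2×30×6×450, 2.4×16×6×450) = 97.2 kN/bolt; interior L_c = 52 − 18 = 34, R_n = 103.68 kN/bolt. φR_n = 0.75 × (3×97.2 + 6×103.68) = 685.3 kN.
Tension rupture (net): A_n = (228 − 3×20)×6 = 1008 mm² (U = 1.0, A_e = A_n). φR_n = 0.75 × 450 × 1008 = 340.2 kN.
Block shear: shear path 2×[39+2×52] = 2×143 mm, A_gv = 1716, A_nv = 2×(143 − 2.5×20)×6 = 1116 mm²; tension across gage: (114 − 2×20)×6 = 444 mm². R_n = min(0.6×450×1116, 0.6×345×1716) + 1.0×450×444 = min(301.32, 355.21) + 199.8 = 501.12 kN. φR_n = 0.75 × 501.12 = 375.8 kN.
Governing: min(504.9, 685.3, 340.2, 375.8) = 340.2 kN → net-section rupture.

340.2 kN (net-section rupture governs)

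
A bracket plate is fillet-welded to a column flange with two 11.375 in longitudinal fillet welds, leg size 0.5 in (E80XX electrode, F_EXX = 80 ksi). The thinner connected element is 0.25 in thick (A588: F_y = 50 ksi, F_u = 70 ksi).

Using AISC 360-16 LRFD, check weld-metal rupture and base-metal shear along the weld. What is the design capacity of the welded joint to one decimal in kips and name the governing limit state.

Weld metal: throat = 0.707×0.5 = 0.3535 in, L = 2×11.375 = 22.75 in. φR_n = 0.75 × 0.6 × 80 × 0.3535 × 22.75 = 289.5 kips.
Base metal shear (0.25 in plate): yield φR_n = 1.0×0.6×50×0.25×22.75 = 170.6 kips; rupture φR_n = 0.75×0.6×70×0.25×22.75 = 179.2 kips; take 170.6 kips (yield).
Governing: min(289.5, 170.6) = 170.6 kips → base-metal shear.

170.6 kips (base-metal shear governs)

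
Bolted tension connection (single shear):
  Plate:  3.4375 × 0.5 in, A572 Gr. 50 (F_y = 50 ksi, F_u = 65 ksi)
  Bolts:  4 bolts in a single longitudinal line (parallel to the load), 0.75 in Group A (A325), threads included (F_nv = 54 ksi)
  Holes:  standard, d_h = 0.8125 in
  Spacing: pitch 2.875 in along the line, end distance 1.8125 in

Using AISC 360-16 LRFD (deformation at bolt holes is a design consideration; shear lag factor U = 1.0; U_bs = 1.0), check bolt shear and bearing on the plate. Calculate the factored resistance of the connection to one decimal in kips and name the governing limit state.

71.6 kips (bolt shear governs)

Bolt shear: A_b = π(0.75)²/4 = 0.44179 in². φR_n = 0.75 × 54 × 0.44179 × 4 × 1 = 71.6 kips.
Bearing (0.5 in plate, F_u = 65 ksi): end bolts L_c = 1.8125 − 0.8125/2 = 1.40625, R_n = min(1.2×1.40625×0.5×65, 2.4×0.75×0.5×65) = 54.844 kips/bolt; interior L_c = 2.875 − 0.8125 = 2.0625, R_n = 58.5 kips/bolt. φR_n = 0.75 × (1×54.844 + 3×58.5) = 172.8 kips.
Governing: min(71.6, 172.8) = 71.6 kips → bolt shear.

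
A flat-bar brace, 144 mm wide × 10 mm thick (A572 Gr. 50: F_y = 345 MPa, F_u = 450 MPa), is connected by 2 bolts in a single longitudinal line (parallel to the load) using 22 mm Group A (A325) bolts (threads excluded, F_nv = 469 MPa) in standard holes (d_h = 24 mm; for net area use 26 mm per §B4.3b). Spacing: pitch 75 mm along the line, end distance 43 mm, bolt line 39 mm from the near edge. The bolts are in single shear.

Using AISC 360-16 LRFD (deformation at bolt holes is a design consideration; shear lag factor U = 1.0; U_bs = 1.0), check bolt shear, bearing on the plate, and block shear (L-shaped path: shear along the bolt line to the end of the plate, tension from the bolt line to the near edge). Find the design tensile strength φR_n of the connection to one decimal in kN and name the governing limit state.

Bolt shear: A_b = π(22)²/4 = 380.13 mm². φR_n = 0.75 × 469 × 380.13 × 2 × 1 = 267.4 kN.
Bearing (10 mm plate, F_u = 450 MPa): end bolts L_c = 43 − 24/2 = 31, R_n = min(1.2×31×10×450, 2.4×22×10×450) = 167.4 kN/bolt; interior L_c = 75 − 24 = 51, R_n = 237.6 kN/bolt. φR_n = 0.75 × (1×167.4 + 1×237.6) = 303.8 kN.
Block shear: shear path 1×[43+1×75] = 1×118 mm, A_gv = 1180, A_nv = 1×(118 − 1.5×26)×10 = 790 mm²; tension to near edge: (39 − 0.5×26)×10 = 260 mm². R_n = min(0.6×450×790, 0.6×345×1180) + 1.0×450×260 = min(213.3, 244.26) + 117 = 330.3 kN. φR_n = 0.75 × 330.3 = 247.7 kN.
Governing: min(267.4, 303.8, 247.7) = 247.7 kN → block shear.

247.7 kN (block shear governs)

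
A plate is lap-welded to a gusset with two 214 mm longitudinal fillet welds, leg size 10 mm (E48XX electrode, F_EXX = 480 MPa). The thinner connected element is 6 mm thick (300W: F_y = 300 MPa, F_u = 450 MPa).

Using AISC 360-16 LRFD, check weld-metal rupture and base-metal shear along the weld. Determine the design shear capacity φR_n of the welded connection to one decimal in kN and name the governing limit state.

Weld metal: throat = 0.707×10 = 7.07 mm, L = 2×214 = 428 mm. φR_n = 0.75 × 0.6 × 480 × 7.07 × 428 = 653.6 kN.
Base metal shear (6 mm plate): yield φR_n = 1.0×0.6×300×6×428 = 462.2 kN; rupture φR_n = 0.75×0.6×450×6×428 = 520.0 kN; take 462.2 kN (yield).
Governing: min(653.6, 462.2) = 462.2 kN → base-metal shear.

462.2 kN (base-metal shear governs)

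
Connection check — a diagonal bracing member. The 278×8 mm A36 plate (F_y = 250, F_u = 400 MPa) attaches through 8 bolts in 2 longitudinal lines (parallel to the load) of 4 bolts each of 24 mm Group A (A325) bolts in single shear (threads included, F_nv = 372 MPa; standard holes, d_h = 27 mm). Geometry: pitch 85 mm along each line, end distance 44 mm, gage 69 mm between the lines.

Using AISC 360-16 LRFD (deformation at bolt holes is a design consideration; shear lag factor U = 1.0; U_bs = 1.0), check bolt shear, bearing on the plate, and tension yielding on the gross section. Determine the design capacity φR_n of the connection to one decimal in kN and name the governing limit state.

500.4 kN (gross-section yield governs)

Bolt shear: A_b = π(24)²/4 = 452.39 mm². φR_n = 0.75 × 372 × 452.39 × 8 × 1 = 1009.7 kN.
Bearing (8 mm plate, F_u = 400 MPa): end bolts L_c = 44 − 27/2 = 30.5, R_n = min(1.2×30.5×8×400, 2.4×24×8×400) = 117.12 kN/bolt; interior L_c = 85 − 27 = 58, R_n = 184.32 kN/bolt. φR_n = 0.75 × (2×117.12 + 6×184.32) = 1005.1 kN.
Tension yield (gross): A_g = 278×8 = 2224 mm². φR_n = 0.90 × 250 × 2224 = 500.4 kN.
Governing: min(1009.7, 1005.1, 500.4) = 500.4 kN → gross-section yield.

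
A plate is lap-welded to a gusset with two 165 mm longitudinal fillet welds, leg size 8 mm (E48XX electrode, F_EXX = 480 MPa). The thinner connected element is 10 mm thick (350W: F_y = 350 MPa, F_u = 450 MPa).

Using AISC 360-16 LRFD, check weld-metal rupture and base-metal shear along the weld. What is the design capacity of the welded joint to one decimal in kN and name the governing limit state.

Weld metal: throat = 0.707×8 = 5.656 mm, L = 2×165 = 330 mm. φR_n = 0.75 × 0.6 × 480 × 5.656 × 330 = 403.2 kN.
Base metal shear (10 mm plate): yield φR_n = 1.0×0.6×350×10×330 = 693.0 kN; rupture φR_n = 0.75×0.6×450×10×330 = 668.3 kN; take 668.3 kN (rupture).
Governing: min(403.2, 668.3) = 403.2 kN → weld metal.

403.2 kN (weld metal governs)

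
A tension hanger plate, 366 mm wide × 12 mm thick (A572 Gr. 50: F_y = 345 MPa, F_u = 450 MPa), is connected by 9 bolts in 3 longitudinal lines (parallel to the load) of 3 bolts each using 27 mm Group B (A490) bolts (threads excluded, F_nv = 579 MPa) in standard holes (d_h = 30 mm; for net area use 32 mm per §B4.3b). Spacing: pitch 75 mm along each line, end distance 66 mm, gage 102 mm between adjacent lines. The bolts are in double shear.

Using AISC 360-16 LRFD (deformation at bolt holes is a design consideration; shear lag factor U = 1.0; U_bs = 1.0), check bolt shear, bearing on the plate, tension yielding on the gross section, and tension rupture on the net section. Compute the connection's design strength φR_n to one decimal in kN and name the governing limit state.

1093.5 kN (net-section rupture governs)

Bolt shear: A_b = π(27)²/4 = 572.56 mm². φR_n = 0.75 × 579 × 572.56 × 9 × 2 = 4475.4 kN.
Bearing (12 mm plate, F_u = 450 MPa): end bolts L_c = 66 − 30/2 = 51, R_n = min(1.2×51×12×450, 2.4×27×12×450) = 330.48 kN/bolt; interior L_c = 75 − 30 = 45, R_n = 291.6 kN/bolt. φR_n = 0.75 × (3×330.48 + 6×291.6) = 2055.8 kN.
Tension yield (gross): A_g = 366×12 = 4392 mm². φR_n = 0.90 × 345 × 4392 = 1363.7 kN.
Tension rupture (net): A_n = (366 − 3×32)×12 = 3240 mm² (U = 1.0, A_e = A_n). φR_n = 0.75 × 450 × 3240 = 1093.5 kN.
Governing: min(4475.4, 2055.8, 1363.7, 1093.5) = 1093.5 kN → net-section rupture.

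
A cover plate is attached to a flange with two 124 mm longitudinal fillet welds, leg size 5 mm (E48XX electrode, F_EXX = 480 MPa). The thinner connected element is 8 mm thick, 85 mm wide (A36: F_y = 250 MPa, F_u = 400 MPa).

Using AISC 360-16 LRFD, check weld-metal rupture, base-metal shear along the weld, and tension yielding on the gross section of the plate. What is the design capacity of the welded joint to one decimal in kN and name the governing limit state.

Weld metal: throat = 0.707×5 = 3.535 mm, L = 2×124 = 248 mm. φR_n = 0.75 × 0.6 × 480 × 3.535 × 248 = 189.4 kN.
Base metal shear (8 mm plate): yield φR_n = 1.0×0.6×250×8×248 = 297.6 kN; rupture φR_n = 0.75×0.6×400×8×248 = 357.1 kN; take 297.6 kN (yield).
Tension yield (gross): A_g = 85×8 = 680 mm². φR_n = 0.90 × 250 × 680 = 153.0 kN.
Governing: min(189.4, 297.6, 153.0) = 153.0 kN → gross-section yield.

153.0 kN (gross-section yield governs)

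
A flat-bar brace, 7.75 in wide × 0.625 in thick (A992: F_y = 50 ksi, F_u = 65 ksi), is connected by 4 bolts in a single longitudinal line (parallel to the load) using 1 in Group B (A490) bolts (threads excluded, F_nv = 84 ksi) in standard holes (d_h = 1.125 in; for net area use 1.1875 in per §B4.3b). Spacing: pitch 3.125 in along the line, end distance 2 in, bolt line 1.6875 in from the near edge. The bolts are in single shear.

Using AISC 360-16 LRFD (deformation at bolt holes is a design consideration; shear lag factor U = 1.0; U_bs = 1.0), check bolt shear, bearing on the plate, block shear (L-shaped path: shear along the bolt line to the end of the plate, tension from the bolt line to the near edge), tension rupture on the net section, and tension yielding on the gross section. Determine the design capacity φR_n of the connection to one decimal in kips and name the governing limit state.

Bolt shear: A_b = π(1)²/4 = 0.7854 in². φR_n = 0.75 × 84 × 0.7854 × 4 × 1 = 197.9 kips.
Bearing (0.625 in plate, F_u = 65 ksi): end bolts L_c = 2 − 1.125/2 = 1.4375, R_n = min(1.2×1.4375×0.625×65, 2.4×1×0.625×65) = 70.078 kips/bolt; interior L_c = 3.125 − 1.125 = 2, R_n = 97.5 kips/bolt. φR_n = 0.75 × (1×70.078 + 3×97.5) = 271.9 kips.
Block shear: shear path 1×[2+3×3.125] = 1×11.375 in, A_gv = 7.1094, A_nv = 1×(11.375 − 3.5×1.1875)×0.625 = 4.5117 in²; tension to near edge: (1.6875 − 0.5×1.1875)×0.625 = 0.68359 in². R_n = min(0.6×65×4.5117, 0.6×50×7.1094) + 1.0×65×0.68359 = min(175.96, 213.28) + 44.433 = 220.39 kips. φR_n = 0.75 × 220.39 = 165.3 kips.
Tension rupture (net): A_n = (7.75 − 1×1.1875)×0.625 = 4.1016 in² (U = 1.0, A_e = A_n). φR_n = 0.75 × 65 × 4.1016 = 200.0 kips.
Tension yield (gross): A_g = 7.75×0.625 = 4.8438 in². φR_n = 0.90 × 50 × 4.8438 = 218.0 kips.
Governing: min(197.9, 271.9, 165.3, 200.0, 218.0) = 165.3 kips → block shear.

165.3 kips (block shear governs)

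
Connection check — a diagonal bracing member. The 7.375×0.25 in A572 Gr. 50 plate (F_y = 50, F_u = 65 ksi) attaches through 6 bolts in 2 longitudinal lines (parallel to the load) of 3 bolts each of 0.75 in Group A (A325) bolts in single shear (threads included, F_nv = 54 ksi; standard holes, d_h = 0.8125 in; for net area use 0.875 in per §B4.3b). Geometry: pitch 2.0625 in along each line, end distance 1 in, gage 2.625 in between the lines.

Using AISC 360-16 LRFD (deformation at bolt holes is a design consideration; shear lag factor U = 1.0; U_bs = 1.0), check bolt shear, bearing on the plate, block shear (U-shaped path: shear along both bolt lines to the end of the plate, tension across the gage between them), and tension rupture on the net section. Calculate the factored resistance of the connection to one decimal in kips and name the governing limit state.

64.3 kips (block shear governs)

Bolt shear: A_b = π(0.75)²/4 = 0.44179 in². φR_n = 0.75 × 54 × 0.44179 × 6 × 1 = 107.4 kips.
Bearing (0.25 in plate, F_u = 65 ksi): end bolts L_c = 1 − 0.8125/2 = 0.59375, R_n = min(1.2×0.59375×0.25×65, 2.4×0.75×0.25×65) = 11.578 kips/bolt; interior L_c = 2.0625 − 0.8125 = 1.25, R_n = 24.375 kips/bolt. φR_n = 0.75 × (2×11.578 + 4×24.375) = 90.5 kips.
Block shear: shear path 2×[1+2×2.0625] = 2×5.125 in, A_gv = 2.5625, A_nv = 2×(5.125 − 2.5×0.875)×0.25 = 1.4688 in²; tension across gage: (2.625 − 1×0.875)×0.25 = 0.4375 in². R_n = min(0.6×65×1.4688, 0.6×50×2.5625) + 1.0×65×0.4375 = min(57.283, 76.875) + 28.438 = 85.721 kips. φR_n = 0.75 × 85.721 = 64.3 kips.
Tension rupture (net): A_n = (7.375 − 2×0.875)×0.25 = 1.4063 in² (U = 1.0, A_e = A_n). φR_n = 0.75 × 65 × 1.4063 = 68.6 kips.
Governing: min(107.4, 90.5, 64.3, 68.6) = 64.3 kips → block shear.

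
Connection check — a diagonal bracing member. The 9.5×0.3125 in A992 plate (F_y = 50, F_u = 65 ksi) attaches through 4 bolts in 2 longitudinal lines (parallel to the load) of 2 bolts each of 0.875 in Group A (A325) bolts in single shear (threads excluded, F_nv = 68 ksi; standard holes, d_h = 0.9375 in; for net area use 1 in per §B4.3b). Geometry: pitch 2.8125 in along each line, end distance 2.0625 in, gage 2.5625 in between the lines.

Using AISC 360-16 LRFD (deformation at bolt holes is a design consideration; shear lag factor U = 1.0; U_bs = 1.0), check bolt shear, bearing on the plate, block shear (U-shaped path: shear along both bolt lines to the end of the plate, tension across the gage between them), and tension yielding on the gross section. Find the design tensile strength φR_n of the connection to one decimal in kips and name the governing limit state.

85.5 kips (block shear governs)

Bolt shear: A_b = π(0.875)²/4 = 0.60132 in². φR_n = 0.75 × 68 × 0.60132 × 4 × 1 = 122.7 kips.
Bearing (0.3125 in plate, F_u = 65 ksi): end bolts L_c = 2.0625 − 0.9375/2 = 1.59375, R_n = min(1.2×1.59375×0.3125×65, 2.4×0.875×0.3125×65) = 38.848 kips/bolt; interior L_c = 2.8125 − 0.9375 = 1.875, R_n = 42.656 kips/bolt. φR_n = 0.75 × (2×38.848 + 2×42.656) = 122.3 kips.
Block shear: shear path 2×[2.0625+1×2.8125] = 2×4.875 in, A_gv = 3.0469, A_nv = 2×(4.875 − 1.5×1)×0.3125 = 2.1094 in²; tension across gage: (2.5625 − 1×1)×0.3125 = 0.48828 in². R_n = min(0.6×65×2.1094, 0.6×50×3.0469) + 1.0×65×0.48828 = min(82.267, 91.407) + 31.738 = 114.01 kips. φR_n = 0.75 × 114.01 = 85.5 kips.
Tension yield (gross): A_g = 9.5×0.3125 = 2.9688 in². φR_n = 0.90 × 50 × 2.9688 = 133.6 kips.
Governing: min(122.7, 122.3, 85.5, 133.6) = 85.5 kips → block shear.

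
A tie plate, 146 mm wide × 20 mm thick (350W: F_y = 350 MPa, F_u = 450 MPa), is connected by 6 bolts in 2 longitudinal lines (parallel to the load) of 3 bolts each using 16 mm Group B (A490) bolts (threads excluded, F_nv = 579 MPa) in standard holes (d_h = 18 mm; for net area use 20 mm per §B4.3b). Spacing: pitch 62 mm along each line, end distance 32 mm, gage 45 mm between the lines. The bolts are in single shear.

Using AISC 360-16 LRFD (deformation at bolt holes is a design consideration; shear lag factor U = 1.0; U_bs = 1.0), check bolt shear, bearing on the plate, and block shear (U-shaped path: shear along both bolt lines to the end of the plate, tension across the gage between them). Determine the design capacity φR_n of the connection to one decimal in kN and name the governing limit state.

523.9 kN (bolt shear governs)

Bolt shear: A_b = π(16)²/4 = 201.06 mm². φR_n = 0.75 × 579 × 201.06 × 6 × 1 = 523.9 kN.
Bearing (20 mm plate, F_u = 450 MPa): end bolts L_c = 32 − 18/2 = 23, R_n = min(1.2×23×20×450, 2.4×16×20×450) = 248.4 kN/bolt; interior L_c = 62 − 18 = 44, R_n = 345.6 kN/bolt. φR_n = 0.75 × (2×248.4 + 4×345.6) = 1409.4 kN.
Block shear: shear path 2×[32+2×62] = 2×156 mm, A_gv = 6240, A_nv = 2×(156 − 2.5×20)×20 = 4240 mm²; tension across gage: (45 − 1×20)×20 = 500 mm². R_n = min(0.6×450×4240, 0.6×350×6240) + 1.0×450×500 = min(1144.8, 1310.4) + 225 = 1369.8 kN. φR_n = 0.75 × 1369.8 = 1027.4 kN.
Governing: min(523.9, 1409.4, 1027.4) = 523.9 kN → bolt shear.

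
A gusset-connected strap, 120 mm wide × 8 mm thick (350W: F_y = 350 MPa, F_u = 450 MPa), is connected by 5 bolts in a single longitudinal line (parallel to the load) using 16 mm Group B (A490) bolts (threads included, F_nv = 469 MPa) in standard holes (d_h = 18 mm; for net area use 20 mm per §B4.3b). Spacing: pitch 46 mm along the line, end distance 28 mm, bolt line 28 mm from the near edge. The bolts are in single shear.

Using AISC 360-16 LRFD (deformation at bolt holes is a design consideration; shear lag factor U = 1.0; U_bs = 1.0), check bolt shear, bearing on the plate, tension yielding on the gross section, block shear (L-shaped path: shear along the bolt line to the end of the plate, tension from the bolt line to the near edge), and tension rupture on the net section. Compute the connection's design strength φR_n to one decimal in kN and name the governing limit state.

Bolt shear: A_b = π(16)²/4 = 201.06 mm². φR_n = 0.75 × 469 × 201.06 × 5 × 1 = 353.6 kN.
Bearing (8 mm plate, F_u = 450 MPa): end bolts L_c = 28 − 18/2 = 19, R_n = min(1.2×19×8×450, 2.4×16×8×450) = 82.08 kN/bolt; interior L_c = 46 − 18 = 28, R_n = 120.96 kN/bolt. φR_n = 0.75 × (1×82.08 + 4×120.96) = 424.4 kN.
Tension yield (gross): A_g = 120×8 = 960 mm². φR_n = 0.90 × 350 × 960 = 302.4 kN.
Block shear: shear path 1×[28+4×46] = 1×212 mm, A_gv = 1696, A_nv = 1×(212 − 4.5×20)×8 = 976 mm²; tension to near edge: (28 − 0.5×20)×8 = 144 mm². R_n = min(0.6×450×976, 0.6×350×1696) + 1.0×450×144 = min(263.52, 356.16) + 64.8 = 328.32 kN. φR_n = 0.75 × 328.32 = 246.2 kN.
Tension rupture (net): A_n = (120 − 1×20)×8 = 800 mm² (U = 1.0, A_e = A_n). φR_n = 0.75 × 450 × 800 = 270.0 kN.
Governing: min(353.6, 424.4, 302.4, 246.2, 270.0) = 246.2 kN → block shear.

246.2 kN (block shear governs)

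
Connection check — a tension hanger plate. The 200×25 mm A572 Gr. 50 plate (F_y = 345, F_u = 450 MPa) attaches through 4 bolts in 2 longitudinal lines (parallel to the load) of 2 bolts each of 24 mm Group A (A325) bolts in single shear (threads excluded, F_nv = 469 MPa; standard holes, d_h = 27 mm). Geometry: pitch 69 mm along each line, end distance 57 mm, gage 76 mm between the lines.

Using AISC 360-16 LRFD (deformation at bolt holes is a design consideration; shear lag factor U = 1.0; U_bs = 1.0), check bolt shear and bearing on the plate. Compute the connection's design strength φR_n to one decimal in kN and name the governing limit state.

636.5 kN (bolt shear governs)

Bolt shear: A_b = π(24)²/4 = 452.39 mm². φR_n = 0.75 × 469 × 452.39 × 4 × 1 = 636.5 kN.
Bearing (25 mm plate, F_u = 450 MPa): end bolts L_c = 57 − 27/2 = 43.5, R_n = min(1.2×43.5×25×450, 2.4×24×25×450) = 587.25 kN/bolt; interior L_c = 69 − 27 = 42, R_n = 567 kN/bolt. φR_n = 0.75 × (2×587.25 + 2×567) = 1731.4 kN.
Governing: min(636.5, 1731.4) = 636.5 kN → bolt shear.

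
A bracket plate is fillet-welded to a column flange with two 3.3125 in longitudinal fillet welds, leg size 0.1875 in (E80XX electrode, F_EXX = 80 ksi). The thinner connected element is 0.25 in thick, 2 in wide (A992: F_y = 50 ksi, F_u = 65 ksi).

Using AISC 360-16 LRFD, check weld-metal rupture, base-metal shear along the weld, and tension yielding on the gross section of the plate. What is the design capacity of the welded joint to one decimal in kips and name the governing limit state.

Weld metal: throat = 0.707×0.1875 = 0.13256 in, L = 2×3.3125 = 6.625 in. φR_n = 0.75 × 0.6 × 80 × 0.13256 × 6.625 = 31.6 kips.
Base metal shear (0.25 in plate): yield φR_n = 1.0×0.6×50×0.25×6.625 = 49.7 kips; rupture φR_n = 0.75×0.6×65×0.25×6.625 = 48.4 kips; take 48.4 kips (rupture).
Tension yield (gross): A_g = 2×0.25 = 0.5 in². φR_n = 0.90 × 50 × 0.5 = 22.5 kips.
Governing: min(31.6, 48.4, 22.5) = 22.5 kips → gross-section yield.

22.5 kips (gross-section yield governs)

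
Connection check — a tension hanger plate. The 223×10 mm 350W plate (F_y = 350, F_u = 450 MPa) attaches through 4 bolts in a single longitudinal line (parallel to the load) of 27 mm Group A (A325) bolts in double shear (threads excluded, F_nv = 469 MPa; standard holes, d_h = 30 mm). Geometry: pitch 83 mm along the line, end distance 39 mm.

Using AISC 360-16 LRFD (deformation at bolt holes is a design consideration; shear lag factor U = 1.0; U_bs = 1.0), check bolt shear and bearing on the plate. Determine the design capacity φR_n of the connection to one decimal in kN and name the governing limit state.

Bolt shear: A_b = π(27)²/4 = 572.56 mm². φR_n = 0.75 × 469 × 572.56 × 4 × 2 = 1611.2 kN.
Bearing (10 mm plate, F_u = 450 MPa): end bolts L_c = 39 − 30/2 = 24, R_n = min(1.2×24×10×450, 2.4×27×10×450) = 129.6 kN/bolt; interior L_c = 83 − 30 = 53, R_n = 286.2 kN/bolt. φR_n = 0.75 × (1×129.6 + 3×286.2) = 741.2 kN.
Governing: min(1611.2, 741.2) = 741.2 kN → bearing.

741.2 kN (bearing governs)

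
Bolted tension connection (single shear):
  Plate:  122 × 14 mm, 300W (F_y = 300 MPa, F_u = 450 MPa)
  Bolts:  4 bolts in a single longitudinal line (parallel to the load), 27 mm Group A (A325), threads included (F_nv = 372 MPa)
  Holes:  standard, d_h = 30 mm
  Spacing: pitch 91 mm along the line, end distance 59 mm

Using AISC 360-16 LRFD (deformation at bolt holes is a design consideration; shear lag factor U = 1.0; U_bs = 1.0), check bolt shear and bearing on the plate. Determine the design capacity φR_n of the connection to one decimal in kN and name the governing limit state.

Bolt shear: A_b = π(27)²/4 = 572.56 mm². φR_n = 0.75 × 372 × 572.56 × 4 × 1 = 639.0 kN.
Bearing (14 mm plate, F_u = 450 MPa): end bolts L_c = 59 − 30/2 = 44, R_n = min(1.2×44×14×450, 2.4×27×14×450) = 332.64 kN/bolt; interior L_c = 91 − 30 = 61, R_n = 408.24 kN/bolt. φR_n = 0.75 × (1×332.64 + 3×408.24) = 1168.0 kN.
Governing: min(639.0, 1168.0) = 639.0 kN → bolt shear.

639.0 kN (bolt shear governs)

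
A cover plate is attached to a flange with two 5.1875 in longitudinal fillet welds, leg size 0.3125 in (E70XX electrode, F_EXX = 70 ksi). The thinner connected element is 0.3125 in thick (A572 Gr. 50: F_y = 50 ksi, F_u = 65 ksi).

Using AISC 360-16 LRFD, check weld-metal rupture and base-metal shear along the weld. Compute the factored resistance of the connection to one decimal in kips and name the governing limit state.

Weld metal: throat = 0.707×0.3125 = 0.22094 in, L = 2×5.1875 = 10.375 in. φR_n = 0.75 × 0.6 × 70 × 0.22094 × 10.375 = 72.2 kips.
Base metal shear (0.3125 in plate): yield φR_n = 1.0×0.6×50×0.3125×10.375 = 97.3 kips; rupture φR_n = 0.75×0.6×65×0.3125×10.375 = 94.8 kips; take 94.8 kips (rupture).
Governing: min(72.2, 94.8) = 72.2 kips → weld metal.

72.2 kips (weld metal governs)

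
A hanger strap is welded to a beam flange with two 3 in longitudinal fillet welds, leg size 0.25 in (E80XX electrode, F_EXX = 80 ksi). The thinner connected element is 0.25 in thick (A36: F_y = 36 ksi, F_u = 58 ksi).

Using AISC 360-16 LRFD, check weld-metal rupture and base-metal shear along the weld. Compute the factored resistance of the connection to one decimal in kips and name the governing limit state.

Weld metal: throat = 0.707×0.25 = 0.17675 in, L = 2×3 = 6 in. φR_n = 0.75 × 0.6 × 80 × 0.17675 × 6 = 38.2 kips.
Base metal shear (0.25 in plate): yield φR_n = 1.0×0.6×36×0.25×6 = 32.4 kips; rupture φR_n = 0.75×0.6×58×0.25×6 = 39.2 kips; take 32.4 kips (yield).
Governing: min(38.2, 32.4) = 32.4 kips → base-metal shear.

32.4 kips (base-metal shear governs)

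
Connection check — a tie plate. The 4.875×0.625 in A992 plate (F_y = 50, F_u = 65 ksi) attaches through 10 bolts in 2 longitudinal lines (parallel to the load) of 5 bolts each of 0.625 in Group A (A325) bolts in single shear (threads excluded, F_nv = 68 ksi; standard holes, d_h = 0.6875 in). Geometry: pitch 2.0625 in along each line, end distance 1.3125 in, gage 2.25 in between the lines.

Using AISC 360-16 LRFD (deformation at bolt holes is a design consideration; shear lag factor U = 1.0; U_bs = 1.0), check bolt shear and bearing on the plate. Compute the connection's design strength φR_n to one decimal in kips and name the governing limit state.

156.5 kips (bolt shear governs)

Bolt shear: A_b = π(0.625)²/4 = 0.3068 in². φR_n = 0.75 × 68 × 0.3068 × 10 × 1 = 156.5 kips.
Bearing (0.625 in plate, F_u = 65 ksi): end bolts L_c = 1.3125 − 0.6875/2 = 0.96875, R_n = min(1.2×0.96875×0.625×65, 2.4×0.625×0.625×65) = 47.227 kips/bolt; interior L_c = 2.0625 − 0.6875 = 1.375, R_n = 60.938 kips/bolt. φR_n = 0.75 × (2×47.227 + 8×60.938) = 436.5 kips.
Governing: min(156.5, 436.5) = 156.5 kips → bolt shear.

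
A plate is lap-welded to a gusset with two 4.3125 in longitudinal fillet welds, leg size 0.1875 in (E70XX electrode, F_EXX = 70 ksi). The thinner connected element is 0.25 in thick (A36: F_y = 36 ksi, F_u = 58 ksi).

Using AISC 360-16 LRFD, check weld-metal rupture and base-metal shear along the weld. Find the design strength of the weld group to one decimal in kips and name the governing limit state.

36.0 kips (weld metal governs)

Weld metal: throat = 0.707×0.1875 = 0.13256 in, L = 2×4.3125 = 8.625 in. φR_n = 0.75 × 0.6 × 70 × 0.13256 × 8.625 = 36.0 kips.
Base metal shear (0.25 in plate): yield φR_n = 1.0×0.6×36×0.25×8.625 = 46.6 kips; rupture φR_n = 0.75×0.6×58×0.25×8.625 = 56.3 kips; take 46.6 kips (yield).
Governing: min(36.0, 46.6) = 36.0 kips → weld metal.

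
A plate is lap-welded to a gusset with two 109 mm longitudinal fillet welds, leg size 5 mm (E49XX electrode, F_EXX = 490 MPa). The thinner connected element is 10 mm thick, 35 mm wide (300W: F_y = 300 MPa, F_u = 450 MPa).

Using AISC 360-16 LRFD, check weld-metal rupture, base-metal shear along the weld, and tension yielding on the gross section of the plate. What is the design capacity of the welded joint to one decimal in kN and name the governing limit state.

Weld metal: throat = 0.707×5 = 3.535 mm, L = 2×109 = 218 mm. φR_n = 0.75 × 0.6 × 490 × 3.535 × 218 = 169.9 kN.
Base metal shear (10 mm plate): yield φR_n = 1.0×0.6×300×10×218 = 392.4 kN; rupture φR_n = 0.75×0.6×450×10×218 = 441.5 kN; take 392.4 kN (yield).
Tension yield (gross): A_g = 35×10 = 350 mm². φR_n = 0.90 × 300 × 350 = 94.5 kN.
Governing: min(169.9, 392.4, 94.5) = 94.5 kN → gross-section yield.

94.5 kN (gross-section yield governs)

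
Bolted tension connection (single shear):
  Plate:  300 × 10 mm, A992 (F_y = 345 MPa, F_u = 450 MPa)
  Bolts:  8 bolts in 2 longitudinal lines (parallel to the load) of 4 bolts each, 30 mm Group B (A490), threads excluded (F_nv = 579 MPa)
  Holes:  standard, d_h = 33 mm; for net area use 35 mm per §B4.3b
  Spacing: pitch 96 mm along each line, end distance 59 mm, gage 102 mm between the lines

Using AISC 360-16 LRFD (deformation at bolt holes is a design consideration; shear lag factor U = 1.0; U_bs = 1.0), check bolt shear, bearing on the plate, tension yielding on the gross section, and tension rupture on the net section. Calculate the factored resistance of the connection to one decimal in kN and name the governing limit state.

776.3 kN (net-section rupture governs)

Bolt shear: A_b = π(30)²/4 = 706.86 mm². φR_n = 0.75 × 579 × 706.86 × 8 × 1 = 2455.6 kN.
Bearing (10 mm plate, F_u = 450 MPa): end bolts L_c = 59 − 33/2 = 42.5, R_n = min(1.2×42.5×10×450, 2.4×30×10×450) = 229.5 kN/bolt; interior L_c = 96 − 33 = 63, R_n = 324 kN/bolt. φR_n = 0.75 × (2×229.5 + 6×324) = 1802.3 kN.
Tension yield (gross): A_g = 300×10 = 3000 mm². φR_n = 0.90 × 345 × 3000 = 931.5 kN.
Tension rupture (net): A_n = (300 − 2×35)×10 = 2300 mm² (U = 1.0, A_e = A_n). φR_n = 0.75 × 450 × 2300 = 776.3 kN.
Governing: min(2455.6, 1802.3, 931.5, 776.3) = 776.3 kN → net-section rupture.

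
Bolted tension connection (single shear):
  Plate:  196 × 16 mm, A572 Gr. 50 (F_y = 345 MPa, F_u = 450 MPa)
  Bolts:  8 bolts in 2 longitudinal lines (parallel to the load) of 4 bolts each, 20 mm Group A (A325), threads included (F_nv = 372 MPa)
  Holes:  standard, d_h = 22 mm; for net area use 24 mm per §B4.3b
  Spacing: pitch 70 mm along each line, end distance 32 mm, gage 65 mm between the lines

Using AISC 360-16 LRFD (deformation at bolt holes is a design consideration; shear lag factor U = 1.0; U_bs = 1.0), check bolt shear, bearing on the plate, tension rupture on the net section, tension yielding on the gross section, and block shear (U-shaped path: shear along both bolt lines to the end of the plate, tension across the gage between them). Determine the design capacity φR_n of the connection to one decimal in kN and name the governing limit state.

701.2 kN (bolt shear governs)

Bolt shear: A_b = π(20)²/4 = 314.16 mm². φR_n = 0.75 × 372 × 314.16 × 8 × 1 = 701.2 kN.
Bearing (16 mm plate, F_u = 450 MPa): end bolts L_c = 32 − 22/2 = 21, R_n = min(1.2×21×16×450, 2.4×20×16×450) = 181.44 kN/bolt; interior L_c = 70 − 22 = 48, R_n = 345.6 kN/bolt. φR_n = 0.75 × (2×181.44 + 6×345.6) = 1827.4 kN.
Tension rupture (net): A_n = (196 − 2×24)×16 = 2368 mm² (U = 1.0, A_e = A_n). φR_n = 0.75 × 450 × 2368 = 799.2 kN.
Tension yield (gross): A_g = 196×16 = 3136 mm². φR_n = 0.90 × 345 × 3136 = 973.7 kN.
Block shear: shear path 2×[32+3×70] = 2×242 mm, A_gv = 7744, A_nv = 2×(242 − 3.5×24)×16 = 5056 mm²; tension across gage: (65 − 1×24)×16 = 656 mm². R_n = min(0.6×450×5056, 0.6×345×7744) + 1.0×450×656 = min(1365.1, 1603) + 295.2 = 1660.3 kN. φR_n = 0.75 × 1660.3 = 1245.2 kN.
Governing: min(701.2, 1827.4, 799.2, 973.7, 1245.2) = 701.2 kN → bolt shear.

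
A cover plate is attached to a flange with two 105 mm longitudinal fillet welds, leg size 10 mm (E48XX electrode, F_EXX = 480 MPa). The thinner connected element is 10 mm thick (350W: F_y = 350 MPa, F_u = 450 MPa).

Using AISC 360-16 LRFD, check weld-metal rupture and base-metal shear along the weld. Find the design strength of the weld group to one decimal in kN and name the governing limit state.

320.7 kN (weld metal governs)

Weld metal: throat = 0.707×10 = 7.07 mm, L = 2×105 = 210 mm. φR_n = 0.75 × 0.6 × 480 × 7.07 × 210 = 320.7 kN.
Base metal shear (10 mm plate): yield φR_n = 1.0×0.6×350×10×210 = 441.0 kN; rupture φR_n = 0.75×0.6×450×10×210 = 425.3 kN; take 425.3 kN (rupture).
Governing: min(320.7, 425.3) = 320.7 kN → weld metal.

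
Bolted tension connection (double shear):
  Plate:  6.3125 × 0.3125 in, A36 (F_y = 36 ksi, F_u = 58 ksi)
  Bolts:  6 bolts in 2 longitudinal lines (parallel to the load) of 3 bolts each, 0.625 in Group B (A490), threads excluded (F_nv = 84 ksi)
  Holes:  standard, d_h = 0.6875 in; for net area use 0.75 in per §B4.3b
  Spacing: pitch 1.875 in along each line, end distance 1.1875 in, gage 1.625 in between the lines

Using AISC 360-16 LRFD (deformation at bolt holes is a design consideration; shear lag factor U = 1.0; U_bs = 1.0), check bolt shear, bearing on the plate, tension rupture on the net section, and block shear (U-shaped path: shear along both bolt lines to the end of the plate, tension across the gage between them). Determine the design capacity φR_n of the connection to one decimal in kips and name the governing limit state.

Bolt shear: A_b = π(0.625)²/4 = 0.3068 in². φR_n = 0.75 × 84 × 0.3068 × 6 × 2 = 231.9 kips.
Bearing (0.3125 in plate, F_u = 58 ksi): end bolts L_c = 1.1875 − 0.6875/2 = 0.84375, R_n = min(1.2×0.84375×0.3125×58, 2.4×0.625×0.3125×58) = 18.352 kips/bolt; interior L_c = 1.875 − 0.6875 = 1.1875, R_n = 25.828 kips/bolt. φR_n = 0.75 × (2×18.352 + 4×25.828) = 105.0 kips.
Tension rupture (net): A_n = (6.3125 − 2×0.75)×0.3125 = 1.5039 in² (U = 1.0, A_e = A_n). φR_n = 0.75 × 58 × 1.5039 = 65.4 kips.
Block shear: shear path 2×[1.1875+2×1.875] = 2×4.9375 in, A_gv = 3.0859, A_nv = 2×(4.9375 − 2.5×0.75)×0.3125 = 1.9141 in²; tension across gage: (1.625 − 1×0.75)×0.3125 = 0.27344 in². R_n = min(0.6×58×1.9141, 0.6×36×3.0859) + 1.0×58×0.27344 = min(66.611, 66.655) + 15.86 = 82.471 kips. φR_n = 0.75 × 82.471 = 61.9 kips.
Governing: min(231.9, 105.0, 65.4, 61.9) = 61.9 kips → block shear.

61.9 kips (block shear governs)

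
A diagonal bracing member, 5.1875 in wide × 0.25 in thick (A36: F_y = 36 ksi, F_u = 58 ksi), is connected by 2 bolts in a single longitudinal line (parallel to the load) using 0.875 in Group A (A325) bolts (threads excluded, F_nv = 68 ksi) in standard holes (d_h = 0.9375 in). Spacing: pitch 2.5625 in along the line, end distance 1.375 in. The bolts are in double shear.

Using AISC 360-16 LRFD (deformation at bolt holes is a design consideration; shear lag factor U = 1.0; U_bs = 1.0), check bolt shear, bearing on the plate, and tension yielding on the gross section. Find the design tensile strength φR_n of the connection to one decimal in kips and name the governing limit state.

33.0 kips (bearing governs)

Bolt shear: A_b = π(0.875)²/4 = 0.60132 in². φR_n = 0.75 × 68 × 0.60132 × 2 × 2 = 122.7 kips.
Bearing (0.25 in plate, F_u = 58 ksi): end bolts L_c = 1.375 − 0.9375/2 = 0.90625, R_n = min(1.2×0.90625×0.25×58, 2.4×0.875×0.25×58) = 15.769 kips/bolt; interior L_c = 2.5625 − 0.9375 = 1.625, R_n = 28.275 kips/bolt. φR_n = 0.75 × (1×15.769 + 1×28.275) = 33.0 kips.
Tension yield (gross): A_g = 5.1875×0.25 = 1.2969 in². φR_n = 0.90 × 36 × 1.2969 = 42.0 kips.
Governing: min(122.7, 33.0, 42.0) = 33.0 kips → bearing.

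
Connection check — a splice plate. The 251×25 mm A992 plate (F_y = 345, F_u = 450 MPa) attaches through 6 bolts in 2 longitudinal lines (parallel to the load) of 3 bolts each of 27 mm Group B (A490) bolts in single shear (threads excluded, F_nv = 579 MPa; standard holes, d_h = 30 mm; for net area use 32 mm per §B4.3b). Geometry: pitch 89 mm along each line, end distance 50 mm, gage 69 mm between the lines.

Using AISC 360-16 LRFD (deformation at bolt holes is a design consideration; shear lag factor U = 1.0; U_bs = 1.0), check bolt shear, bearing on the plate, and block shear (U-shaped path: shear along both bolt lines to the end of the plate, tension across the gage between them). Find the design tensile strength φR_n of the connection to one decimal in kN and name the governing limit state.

Bolt shear: A_b = π(27)²/4 = 572.56 mm². φR_n = 0.75 × 579 × 572.56 × 6 × 1 = 1491.8 kN.
Bearing (25 mm plate, F_u = 450 MPa): end bolts L_c = 50 − 30/2 = 35, R_n = min(1.2×35×25×450, 2.4×27×25×450) = 472.5 kN/bolt; interior L_c = 89 − 30 = 59, R_n = 729 kN/bolt. φR_n = 0.75 × (2×472.5 + 4×729) = 2895.8 kN.
Block shear: shear path 2×[50+2×89] = 2×228 mm, A_gv = 11400, A_nv = 2×(228 − 2.5×32)×25 = 7400 mm²; tension across gage: (69 − 1×32)×25 = 925 mm². R_n = min(0.6×450×7400, 0.6×345×11400) + 1.0×450×925 = min(1998, 2359.8) + 416.25 = 2414.3 kN. φR_n = 0.75 × 2414.3 = 1810.7 kN.
Governing: min(1491.8, 2895.8, 1810.7) = 1491.8 kN → bolt shear.

1491.8 kN (bolt shear governs)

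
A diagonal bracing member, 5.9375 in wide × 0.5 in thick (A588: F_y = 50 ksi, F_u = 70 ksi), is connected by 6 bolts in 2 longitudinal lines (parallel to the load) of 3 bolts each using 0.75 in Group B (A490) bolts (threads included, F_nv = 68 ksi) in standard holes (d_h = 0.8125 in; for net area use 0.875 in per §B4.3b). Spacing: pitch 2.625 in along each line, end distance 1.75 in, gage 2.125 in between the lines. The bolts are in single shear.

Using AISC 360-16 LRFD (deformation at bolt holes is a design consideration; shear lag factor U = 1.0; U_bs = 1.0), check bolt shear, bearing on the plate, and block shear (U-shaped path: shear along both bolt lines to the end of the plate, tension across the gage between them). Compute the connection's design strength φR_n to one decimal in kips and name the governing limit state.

135.2 kips (bolt shear governs)

Bolt shear: A_b = π(0.75)²/4 = 0.44179 in². φR_n = 0.75 × 68 × 0.44179 × 6 × 1 = 135.2 kips.
Bearing (0.5 in plate, F_u = 70 ksi): end bolts L_c = 1.75 − 0.8125/2 = 1.34375, R_n = min(1.2×1.34375×0.5×70, 2.4×0.75×0.5×70) = 56.438 kips/bolt; interior L_c = 2.625 − 0.8125 = 1.8125, R_n = 63 kips/bolt. φR_n = 0.75 × (2×56.438 + 4×63) = 273.7 kips.
Block shear: shear path 2×[1.75+2×2.625] = 2×7 in, A_gv = 7, A_nv = 2×(7 − 2.5×0.875)×0.5 = 4.8125 in²; tension across gage: (2.125 − 1×0.875)×0.5 = 0.625 in². R_n = min(0.6×70×4.8125, 0.6×50×7) + 1.0×70×0.625 = min(202.13, 210) + 43.75 = 245.88 kips. φR_n = 0.75 × 245.88 = 184.4 kips.
Governing: min(135.2, 273.7, 184.4) = 135.2 kips → bolt shear.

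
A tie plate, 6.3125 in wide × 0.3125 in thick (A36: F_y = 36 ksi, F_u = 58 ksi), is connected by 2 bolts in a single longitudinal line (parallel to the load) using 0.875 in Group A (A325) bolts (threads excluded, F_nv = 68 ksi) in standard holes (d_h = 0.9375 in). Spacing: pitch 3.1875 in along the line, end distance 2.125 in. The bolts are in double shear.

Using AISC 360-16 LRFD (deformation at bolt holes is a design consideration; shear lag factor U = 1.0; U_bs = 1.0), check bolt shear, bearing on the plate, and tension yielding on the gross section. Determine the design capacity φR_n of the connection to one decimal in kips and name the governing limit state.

Bolt shear: A_b = π(0.875)²/4 = 0.60132 in². φR_n = 0.75 × 68 × 0.60132 × 2 × 2 = 122.7 kips.
Bearing (0.3125 in plate, F_u = 58 ksi): end bolts L_c = 2.125 − 0.9375/2 = 1.65625, R_n = min(1.2×1.65625×0.3125×58, 2.4×0.875×0.3125×58) = 36.023 kips/bolt; interior L_c = 3.1875 − 0.9375 = 2.25, R_n = 38.063 kips/bolt. φR_n = 0.75 × (1×36.023 + 1×38.063) = 55.6 kips.
Tension yield (gross): A_g = 6.3125×0.3125 = 1.9727 in². φR_n = 0.90 × 36 × 1.9727 = 63.9 kips.
Governing: min(122.7, 55.6, 63.9) = 55.6 kips → bearing.

55.6 kips (bearing governs)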